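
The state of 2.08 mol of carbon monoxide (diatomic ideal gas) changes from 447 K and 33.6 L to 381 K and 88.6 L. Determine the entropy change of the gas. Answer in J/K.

ΔS = 9.86 J/K

Entropy is a state function: ΔS = nC_V ln(T₂/T₁) + nR ln(V₂/V₁), with C_V = 5R/2 = 20.79 J mol⁻¹ K⁻¹ for a diatomic ideal gas.
ΔS = 2.08 × [20.79 × ln(381/447) + 8.314 × ln(88.6/33.6)] = 9.86 J/K.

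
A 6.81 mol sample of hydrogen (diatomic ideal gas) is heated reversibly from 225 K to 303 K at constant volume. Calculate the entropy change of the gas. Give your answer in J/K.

At constant volume, ΔS = nC_V ln(T₂/T₁) with C_V = 5R/2 = 20.79 J mol⁻¹ K⁻¹.
ΔS = 6.81 × 20.79 × ln(303/225) = 42.1 J/K.

ΔS = 42.1 J/K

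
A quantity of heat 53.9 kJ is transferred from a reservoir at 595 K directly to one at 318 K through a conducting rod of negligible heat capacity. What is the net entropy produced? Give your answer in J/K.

ΔS_hot = −Q/T_H = −53900/595 = -90.59 J/K and ΔS_cold = +Q/T_C = 53900/318 = 169.5 J/K.
ΔS_total = -90.59 + 169.5 = 78.9 J/K, positive as the second law requires.

ΔS_total = 78.9 J/K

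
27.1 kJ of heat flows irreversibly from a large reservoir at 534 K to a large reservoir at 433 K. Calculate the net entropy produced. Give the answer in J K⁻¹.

ΔS_hot = −Q/T_H = −27100/534 = -50.75 J/K and ΔS_cold = +Q/T_C = 27100/433 = 62.59 J/K.
ΔS_total = -50.75 + 62.59 = 11.8 J/K, positive as the second law requires.

ΔS_total = 11.8 J/K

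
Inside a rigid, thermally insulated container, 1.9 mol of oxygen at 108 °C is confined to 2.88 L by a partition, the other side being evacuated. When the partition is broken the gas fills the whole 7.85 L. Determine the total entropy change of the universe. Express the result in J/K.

For an ideal gas in free expansion Q = 0 and W = 0, so T is unchanged.
Entropy is a state function; using a reversible isothermal path, ΔS_gas = nR ln(V₂/V₁) = 1.9 × 8.314 × ln(7.85/2.88) = 15.8 J/K.
The insulated surroundings exchange no heat, so ΔS_surr = 0 and ΔS_universe = ΔS_gas.

ΔS_universe = 15.8 J/K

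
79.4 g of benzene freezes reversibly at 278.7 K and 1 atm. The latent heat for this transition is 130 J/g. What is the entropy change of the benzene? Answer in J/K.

ΔS = -37 J/K

Heat released by the substance: Q = −mL = −79.4 × 130 = −10322 J.
At constant T, ΔS = Q_rev/T = −10322 / 278.7 = -37 J/K.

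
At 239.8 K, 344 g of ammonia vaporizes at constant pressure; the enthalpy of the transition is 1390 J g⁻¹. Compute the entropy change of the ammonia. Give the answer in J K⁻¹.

Heat absorbed by the substance: Q = mL = 344 × 1390 = 478160 J.
At constant T, ΔS = Q_rev/T = 478160 / 239.8 = 1990 J/K.

ΔS = 1990 J/K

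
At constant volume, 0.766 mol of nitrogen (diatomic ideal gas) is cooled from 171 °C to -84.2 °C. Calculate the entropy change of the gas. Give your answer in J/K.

ΔS = -13.6 J/K

In kelvin: T₁ = 444.15 K, T₂ = 188.95 K. At constant volume, ΔS = nC_V ln(T₂/T₁) with C_V = 5R/2 = 20.79 J mol⁻¹ K⁻¹.
ΔS = 0.766 × 20.79 × ln(188.95/444.15) = -13.6 J/K.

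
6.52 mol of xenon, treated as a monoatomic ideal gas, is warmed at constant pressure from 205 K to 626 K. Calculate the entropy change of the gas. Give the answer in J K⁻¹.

ΔS = 151 J/K

At constant pressure, ΔS = nC_p ln(T₂/T₁) with C_p = 5R/2 = 20.79 J mol⁻¹ K⁻¹.
ΔS = 6.52 × 20.79 × ln(626/205) = 151 J/K.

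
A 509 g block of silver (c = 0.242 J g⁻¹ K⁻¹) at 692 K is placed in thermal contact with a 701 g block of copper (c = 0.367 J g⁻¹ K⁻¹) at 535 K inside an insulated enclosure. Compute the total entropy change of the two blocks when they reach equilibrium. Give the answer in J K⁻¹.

Energy balance: T_f = (m₁c₁T₁ + m₂c₂T₂)/(m₁c₁ + m₂c₂) = 585.83 K.
ΔS₁ = m₁c₁ ln(T_f/T₁) = 123.178 × ln(585.83/692) = -20.516 J/K.
ΔS₂ = m₂c₂ ln(T_f/T₂) = 257.267 × ln(585.83/535) = 23.351 J/K.
ΔS_total = -20.516 + 23.351 = 2.84 J/K.

ΔS_total = 2.84 J/K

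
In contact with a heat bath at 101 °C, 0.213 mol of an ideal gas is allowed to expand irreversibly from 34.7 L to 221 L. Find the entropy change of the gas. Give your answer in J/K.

Entropy is a state function, so ΔS_gas depends only on the end states.
For an isothermal ideal gas ΔS_gas = nR ln(V₂/V₁) = 0.213 × 8.314 × ln(221/34.7) = 3.28 J/K.

ΔS_gas = 3.28 J/K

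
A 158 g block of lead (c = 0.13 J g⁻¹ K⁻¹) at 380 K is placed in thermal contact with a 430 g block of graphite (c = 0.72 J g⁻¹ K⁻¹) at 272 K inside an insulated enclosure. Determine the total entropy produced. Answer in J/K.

ΔS_total = 1.19 J/K

Energy balance: T_f = (m₁c₁T₁ + m₂c₂T₂)/(m₁c₁ + m₂c₂) = 278.72 K.
ΔS₁ = m₁c₁ ln(T_f/T₁) = 20.54 × ln(278.72/380) = -6.367 J/K.
ΔS₂ = m₂c₂ ln(T_f/T₂) = 309.6 × ln(278.72/272) = 7.555 J/K.
ΔS_total = -6.367 + 7.555 = 1.19 J/K.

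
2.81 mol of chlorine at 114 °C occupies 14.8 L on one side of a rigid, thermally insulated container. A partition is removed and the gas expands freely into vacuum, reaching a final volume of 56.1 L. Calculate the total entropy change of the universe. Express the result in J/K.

ΔS_universe = 31.1 J/K

No heat is exchanged and no work is done, so the ideal-gas temperature stays constant.
Entropy is a state function; using a reversible isothermal path, ΔS_gas = nR ln(V₂/V₁) = 2.81 × 8.314 × ln(56.1/14.8) = 31.1 J/K.
The insulated surroundings exchange no heat, so ΔS_surr = 0 and ΔS_universe = ΔS_gas.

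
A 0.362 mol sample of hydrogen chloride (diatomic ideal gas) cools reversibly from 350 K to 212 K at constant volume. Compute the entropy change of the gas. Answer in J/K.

At constant volume, ΔS = nC_V ln(T₂/T₁) with C_V = 5R/2 = 20.79 J mol⁻¹ K⁻¹.
ΔS = 0.362 × 20.79 × ln(212/350) = -3.77 J/K.

ΔS = -3.77 J/K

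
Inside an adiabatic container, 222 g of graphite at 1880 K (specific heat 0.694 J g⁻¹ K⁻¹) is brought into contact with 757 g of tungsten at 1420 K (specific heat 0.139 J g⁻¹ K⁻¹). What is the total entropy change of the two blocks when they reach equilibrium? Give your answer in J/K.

Energy balance: T_f = (m₁c₁T₁ + m₂c₂T₂)/(m₁c₁ + m₂c₂) = 1693.3 K.
ΔS₁ = m₁c₁ ln(T_f/T₁) = 154.068 × ln(1693.3/1880) = -16.11 J/K.
ΔS₂ = m₂c₂ ln(T_f/T₂) = 105.223 × ln(1693.3/1420) = 18.52 J/K.
ΔS_total = -16.11 + 18.52 = 2.41 J/K.

ΔS_total = 2.41 J/K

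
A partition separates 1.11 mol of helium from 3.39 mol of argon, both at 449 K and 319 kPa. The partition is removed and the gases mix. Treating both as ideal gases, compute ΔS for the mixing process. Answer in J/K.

ΔS_mix = 20.9 J/K

Mole fractions: x_A = 1.11/4.5 = 0.247, x_B = 0.753.
ΔS_mix = −R(n_A ln x_A + n_B ln x_B) = −8.314 × (1.11 ln 0.247 + 3.39 ln 0.753) = 20.9 J/K.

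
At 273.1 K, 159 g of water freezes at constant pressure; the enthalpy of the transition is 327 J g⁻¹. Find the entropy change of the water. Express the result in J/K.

ΔS = -190 J/K

Heat released by the substance: Q = −mL = −159 × 327 = −51993 J.
At constant T, ΔS = Q_rev/T = −51993 / 273.1 = -190 J/K.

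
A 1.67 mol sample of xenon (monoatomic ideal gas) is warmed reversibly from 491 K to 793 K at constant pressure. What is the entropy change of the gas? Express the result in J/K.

At constant pressure, ΔS = nC_p ln(T₂/T₁) with C_p = 5R/2 = 20.79 J mol⁻¹ K⁻¹.
ΔS = 1.67 × 20.79 × ln(793/491) = 16.6 J/K.

ΔS = 16.6 J/K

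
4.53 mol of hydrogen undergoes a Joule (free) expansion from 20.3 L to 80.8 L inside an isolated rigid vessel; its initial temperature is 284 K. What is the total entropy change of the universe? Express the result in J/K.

ΔS_universe = 52 J/K

For an ideal gas in free expansion Q = 0 and W = 0, so T is unchanged.
Entropy is a state function; using a reversible isothermal path, ΔS_gas = nR ln(V₂/V₁) = 4.53 × 8.314 × ln(80.8/20.3) = 52 J/K.
The insulated surroundings exchange no heat, so ΔS_surr = 0 and ΔS_universe = ΔS_gas.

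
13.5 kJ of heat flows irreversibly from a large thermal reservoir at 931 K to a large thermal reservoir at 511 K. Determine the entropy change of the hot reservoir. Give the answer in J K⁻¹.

The hot reservoir loses heat Q, so ΔS_hot = −Q/T_H = −13500/931 = -14.5 J/K.

ΔS_hot = -14.5 J/K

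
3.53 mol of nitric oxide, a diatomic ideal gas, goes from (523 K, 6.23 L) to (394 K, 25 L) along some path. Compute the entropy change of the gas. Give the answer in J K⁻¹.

Entropy is a state function: ΔS = nC_V ln(T₂/T₁) + nR ln(V₂/V₁), with C_V = 5R/2 = 20.79 J mol⁻¹ K⁻¹ for a diatomic ideal gas.
ΔS = 3.53 × [20.79 × ln(394/523) + 8.314 × ln(25/6.23)] = 20 J/K.

ΔS = 20 J/K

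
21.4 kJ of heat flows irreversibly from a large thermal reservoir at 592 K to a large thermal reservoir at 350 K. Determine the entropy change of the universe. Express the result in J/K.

ΔS_total = 25 J/K

ΔS_hot = −Q/T_H = −21400/592 = -36.15 J/K and ΔS_cold = +Q/T_C = 21400/350 = 61.14 J/K.
ΔS_total = -36.15 + 61.14 = 25 J/K, positive as the second law requires.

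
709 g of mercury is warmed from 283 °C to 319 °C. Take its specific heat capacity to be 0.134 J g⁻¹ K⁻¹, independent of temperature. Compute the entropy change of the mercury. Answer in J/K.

In kelvin: T₁ = 556.15 K, T₂ = 592.15 K. ΔS = ∫dQ_rev/T = m c ln(T₂/T₁) = 709 × 0.134 × ln(592.15/556.15) = 5.96 J/K.

ΔS = 5.96 J/K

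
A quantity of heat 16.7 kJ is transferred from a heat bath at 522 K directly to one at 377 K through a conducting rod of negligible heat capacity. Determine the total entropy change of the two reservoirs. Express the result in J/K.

ΔS_total = 12.3 J/K

ΔS_hot = −Q/T_H = −16700/522 = -31.99 J/K and ΔS_cold = +Q/T_C = 16700/377 = 44.3 J/K.
ΔS_total = -31.99 + 44.3 = 12.3 J/K, positive as the second law requires.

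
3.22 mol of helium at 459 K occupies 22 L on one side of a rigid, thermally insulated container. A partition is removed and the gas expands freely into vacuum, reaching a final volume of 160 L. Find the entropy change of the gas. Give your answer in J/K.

No heat is exchanged and no work is done, so the ideal-gas temperature stays constant.
Entropy is a state function; using a reversible isothermal path, ΔS_gas = nR ln(V₂/V₁) = 3.22 × 8.314 × ln(160/22) = 53.1 J/K.

ΔS_gas = 53.1 J/K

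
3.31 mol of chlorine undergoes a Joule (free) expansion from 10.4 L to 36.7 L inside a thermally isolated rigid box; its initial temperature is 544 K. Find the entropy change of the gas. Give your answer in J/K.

ΔS_gas = 34.7 J/K

No heat is exchanged and no work is done, so the ideal-gas temperature stays constant.
Entropy is a state function; using a reversible isothermal path, ΔS_gas = nR ln(V₂/V₁) = 3.31 × 8.314 × ln(36.7/10.4) = 34.7 J/K.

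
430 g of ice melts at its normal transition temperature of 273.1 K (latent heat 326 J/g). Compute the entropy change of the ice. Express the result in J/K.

Heat absorbed by the substance: Q = mL = 430 × 326 = 140180 J.
At constant T, ΔS = Q_rev/T = 140180 / 273.1 = 513 J/K.

ΔS = 513 J/K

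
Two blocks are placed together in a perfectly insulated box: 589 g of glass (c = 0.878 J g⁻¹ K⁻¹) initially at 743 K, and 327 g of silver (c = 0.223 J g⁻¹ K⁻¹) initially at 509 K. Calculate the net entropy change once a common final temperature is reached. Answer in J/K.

Energy balance: T_f = (m₁c₁T₁ + m₂c₂T₂)/(m₁c₁ + m₂c₂) = 714.08 K.
ΔS₁ = m₁c₁ ln(T_f/T₁) = 517.142 × ln(714.08/743) = -20.53 J/K.
ΔS₂ = m₂c₂ ln(T_f/T₂) = 72.921 × ln(714.08/509) = 24.69 J/K.
ΔS_total = -20.53 + 24.69 = 4.16 J/K.

ΔS_total = 4.16 J/K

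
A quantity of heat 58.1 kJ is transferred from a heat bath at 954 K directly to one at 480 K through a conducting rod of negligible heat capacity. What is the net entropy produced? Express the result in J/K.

ΔS_hot = −Q/T_H = −58100/954 = -60.9 J/K and ΔS_cold = +Q/T_C = 58100/480 = 121 J/K.
ΔS_total = -60.9 + 121 = 60.1 J/K, positive as the second law requires.

ΔS_total = 60.1 J/K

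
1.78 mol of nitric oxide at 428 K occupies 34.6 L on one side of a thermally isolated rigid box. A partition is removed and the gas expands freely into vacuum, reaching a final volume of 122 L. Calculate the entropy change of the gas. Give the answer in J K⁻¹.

ΔS_gas = 18.6 J/K

No heat is exchanged and no work is done, so the ideal-gas temperature stays constant.
Entropy is a state function; using a reversible isothermal path, ΔS_gas = nR ln(V₂/V₁) = 1.78 × 8.314 × ln(122/34.6) = 18.6 J/K.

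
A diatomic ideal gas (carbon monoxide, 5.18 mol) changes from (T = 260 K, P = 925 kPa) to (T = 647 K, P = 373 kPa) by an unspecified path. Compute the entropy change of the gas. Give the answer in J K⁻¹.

ΔS = 177 J/K

ΔS = nC_p ln(T₂/T₁) − nR ln(P₂/P₁), with C_p = 7R/2 = 29.1 J mol⁻¹ K⁻¹ for a diatomic ideal gas.
ΔS = 5.18 × [29.1 × ln(647/260) − 8.314 × ln(373/925)] = 177 J/K.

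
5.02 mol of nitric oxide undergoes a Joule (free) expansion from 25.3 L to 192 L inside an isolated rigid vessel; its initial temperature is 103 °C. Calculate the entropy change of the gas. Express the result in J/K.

ΔS_gas = 84.6 J/K

For an ideal gas in free expansion Q = 0 and W = 0, so T is unchanged.
Entropy is a state function; using a reversible isothermal path, ΔS_gas = nR ln(V₂/V₁) = 5.02 × 8.314 × ln(192/25.3) = 84.6 J/K.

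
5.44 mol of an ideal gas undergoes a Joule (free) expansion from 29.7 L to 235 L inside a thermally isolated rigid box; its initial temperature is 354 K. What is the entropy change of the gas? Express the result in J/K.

ΔS_gas = 93.6 J/K

No heat is exchanged and no work is done, so the ideal-gas temperature stays constant.
Entropy is a state function; using a reversible isothermal path, ΔS_gas = nR ln(V₂/V₁) = 5.44 × 8.314 × ln(235/29.7) = 93.6 J/K.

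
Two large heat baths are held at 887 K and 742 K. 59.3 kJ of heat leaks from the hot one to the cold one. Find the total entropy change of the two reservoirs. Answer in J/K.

ΔS_total = 13.1 J/K

ΔS_hot = −Q/T_H = −59300/887 = -66.85 J/K and ΔS_cold = +Q/T_C = 59300/742 = 79.92 J/K.
ΔS_total = -66.85 + 79.92 = 13.1 J/K, positive as the second law requires.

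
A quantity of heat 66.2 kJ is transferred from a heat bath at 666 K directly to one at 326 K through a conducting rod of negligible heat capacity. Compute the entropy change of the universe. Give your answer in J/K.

ΔS_total = 104 J/K

ΔS_hot = −Q/T_H = −66200/666 = -99.4 J/K and ΔS_cold = +Q/T_C = 66200/326 = 203.1 J/K.
ΔS_total = -99.4 + 203.1 = 104 J/K, positive as the second law requires.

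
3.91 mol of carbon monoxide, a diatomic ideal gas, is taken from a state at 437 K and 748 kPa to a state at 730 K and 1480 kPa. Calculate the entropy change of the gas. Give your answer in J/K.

ΔS = 36.2 J/K

ΔS = nC_p ln(T₂/T₁) − nR ln(P₂/P₁), with C_p = 7R/2 = 29.1 J mol⁻¹ K⁻¹ for a diatomic ideal gas.
ΔS = 3.91 × [29.1 × ln(730/437) − 8.314 × ln(1480/748)] = 36.2 J/K.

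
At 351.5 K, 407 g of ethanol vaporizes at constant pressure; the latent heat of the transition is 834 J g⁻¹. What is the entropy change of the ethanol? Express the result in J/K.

Heat absorbed by the substance: Q = mL = 407 × 834 = 339438 J.
At constant T, ΔS = Q_rev/T = 339438 / 351.5 = 966 J/K.

ΔS = 966 J/K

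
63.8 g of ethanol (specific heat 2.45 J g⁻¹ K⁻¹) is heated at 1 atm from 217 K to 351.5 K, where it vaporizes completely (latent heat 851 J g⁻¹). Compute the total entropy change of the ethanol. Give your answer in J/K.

Warming step: ΔS₁ = m c ln(T_tr/T_i) = 63.8 × 2.45 × ln(351.5/217) = 75.39 J/K.
Phase change: ΔS₂ = +mL/T_tr = 63.8 × 851 / 351.5 = 154.5 J/K.
ΔS_total = (75.39) + (154.5) = 230 J/K.

ΔS = 230 J/K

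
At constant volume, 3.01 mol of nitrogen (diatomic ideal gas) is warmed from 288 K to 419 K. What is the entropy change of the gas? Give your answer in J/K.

ΔS = 23.5 J/K

At constant volume, ΔS = nC_V ln(T₂/T₁) with C_V = 5R/2 = 20.79 J mol⁻¹ K⁻¹.
ΔS = 3.01 × 20.79 × ln(419/288) = 23.5 J/K.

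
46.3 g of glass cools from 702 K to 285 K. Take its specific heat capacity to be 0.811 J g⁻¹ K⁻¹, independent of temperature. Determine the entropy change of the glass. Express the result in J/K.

ΔS = -33.8 J/K

ΔS = ∫dQ_rev/T = m c ln(T₂/T₁) = 46.3 × 0.811 × ln(285/702) = -33.8 J/K.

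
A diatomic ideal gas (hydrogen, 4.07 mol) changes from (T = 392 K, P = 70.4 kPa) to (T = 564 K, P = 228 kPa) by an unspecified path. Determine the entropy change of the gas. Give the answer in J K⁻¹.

ΔS = nC_p ln(T₂/T₁) − nR ln(P₂/P₁), with C_p = 7R/2 = 29.1 J mol⁻¹ K⁻¹ for a diatomic ideal gas.
ΔS = 4.07 × [29.1 × ln(564/392) − 8.314 × ln(228/70.4)] = 3.32 J/K.

ΔS = 3.32 J/K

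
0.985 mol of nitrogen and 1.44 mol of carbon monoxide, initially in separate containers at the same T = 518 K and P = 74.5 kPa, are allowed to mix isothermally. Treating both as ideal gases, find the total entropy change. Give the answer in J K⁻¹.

ΔS_mix = 13.6 J/K

Mole fractions: x_A = 0.985/2.42 = 0.406, x_B = 0.594.
ΔS_mix = −R(n_A ln x_A + n_B ln x_B) = −8.314 × (0.985 ln 0.406 + 1.44 ln 0.594) = 13.6 J/K.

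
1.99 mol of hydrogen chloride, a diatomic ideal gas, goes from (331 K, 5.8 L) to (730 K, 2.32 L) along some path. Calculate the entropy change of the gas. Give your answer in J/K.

ΔS = 17.6 J/K

Entropy is a state function: ΔS = nC_V ln(T₂/T₁) + nR ln(V₂/V₁), with C_V = 5R/2 = 20.79 J mol⁻¹ K⁻¹ for a diatomic ideal gas.
ΔS = 1.99 × [20.79 × ln(730/331) + 8.314 × ln(2.32/5.8)] = 17.6 J/K.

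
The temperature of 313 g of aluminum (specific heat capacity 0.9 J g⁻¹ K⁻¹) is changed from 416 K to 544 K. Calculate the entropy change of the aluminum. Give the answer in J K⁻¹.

ΔS = ∫dQ_rev/T = m c ln(T₂/T₁) = 313 × 0.9 × ln(544/416) = 75.6 J/K.

ΔS = 75.6 J/K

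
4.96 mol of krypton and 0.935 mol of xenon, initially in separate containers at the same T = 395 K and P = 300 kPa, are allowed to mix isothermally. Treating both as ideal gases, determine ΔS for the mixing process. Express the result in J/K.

Mole fractions: x_A = 4.96/5.89 = 0.841, x_B = 0.159.
ΔS_mix = −R(n_A ln x_A + n_B ln x_B) = −8.314 × (4.96 ln 0.841 + 0.935 ln 0.159) = 21.4 J/K.

ΔS_mix = 21.4 J/K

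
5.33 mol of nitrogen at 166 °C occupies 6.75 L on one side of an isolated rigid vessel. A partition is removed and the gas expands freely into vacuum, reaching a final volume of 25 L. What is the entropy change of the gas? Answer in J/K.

For an ideal gas in free expansion Q = 0 and W = 0, so T is unchanged.
Entropy is a state function; using a reversible isothermal path, ΔS_gas = nR ln(V₂/V₁) = 5.33 × 8.314 × ln(25/6.75) = 58 J/K.

ΔS_gas = 58 J/K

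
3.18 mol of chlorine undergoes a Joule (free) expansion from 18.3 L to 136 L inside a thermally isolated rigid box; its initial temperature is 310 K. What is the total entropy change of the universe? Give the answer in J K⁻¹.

For an ideal gas in free expansion Q = 0 and W = 0, so T is unchanged.
Entropy is a state function; using a reversible isothermal path, ΔS_gas = nR ln(V₂/V₁) = 3.18 × 8.314 × ln(136/18.3) = 53 J/K.
The insulated surroundings exchange no heat, so ΔS_surr = 0 and ΔS_universe = ΔS_gas.

ΔS_universe = 53 J/K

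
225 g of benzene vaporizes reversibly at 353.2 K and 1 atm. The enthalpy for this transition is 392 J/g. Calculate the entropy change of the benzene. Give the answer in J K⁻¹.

ΔS = 250 J/K

Heat absorbed by the substance: Q = mL = 225 × 392 = 88200 J.
At constant T, ΔS = Q_rev/T = 88200 / 353.2 = 250 J/K.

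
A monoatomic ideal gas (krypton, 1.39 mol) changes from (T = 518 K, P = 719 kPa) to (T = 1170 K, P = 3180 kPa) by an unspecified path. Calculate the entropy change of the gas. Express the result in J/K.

ΔS = 6.36 J/K

ΔS = nC_p ln(T₂/T₁) − nR ln(P₂/P₁), with C_p = 5R/2 = 20.79 J mol⁻¹ K⁻¹ for a monoatomic ideal gas.
ΔS = 1.39 × [20.79 × ln(1170/518) − 8.314 × ln(3180/719)] = 6.36 J/K.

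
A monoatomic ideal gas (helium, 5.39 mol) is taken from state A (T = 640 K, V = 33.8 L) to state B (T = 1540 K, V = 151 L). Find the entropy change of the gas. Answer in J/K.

Entropy is a state function: ΔS = nC_V ln(T₂/T₁) + nR ln(V₂/V₁), with C_V = 3R/2 = 12.47 J mol⁻¹ K⁻¹ for a monoatomic ideal gas.
ΔS = 5.39 × [12.47 × ln(1540/640) + 8.314 × ln(151/33.8)] = 126 J/K.

ΔS = 126 J/K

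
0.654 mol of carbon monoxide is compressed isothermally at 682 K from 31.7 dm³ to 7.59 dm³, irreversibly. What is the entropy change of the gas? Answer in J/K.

ΔS_gas = -7.77 J/K

Entropy is a state function, so ΔS_gas depends only on the end states.
For an isothermal ideal gas ΔS_gas = nR ln(V₂/V₁) = 0.654 × 8.314 × ln(7.59/31.7) = -7.77 J/K.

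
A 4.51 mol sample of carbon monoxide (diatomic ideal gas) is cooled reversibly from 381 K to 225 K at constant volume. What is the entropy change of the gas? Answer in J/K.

At constant volume, ΔS = nC_V ln(T₂/T₁) with C_V = 5R/2 = 20.79 J mol⁻¹ K⁻¹.
ΔS = 4.51 × 20.79 × ln(225/381) = -49.4 J/K.

ΔS = -49.4 J/K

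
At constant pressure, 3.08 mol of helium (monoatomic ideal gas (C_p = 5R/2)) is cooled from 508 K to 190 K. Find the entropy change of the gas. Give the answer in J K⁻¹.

ΔS = -63 J/K

At constant pressure, ΔS = nC_p ln(T₂/T₁) with C_p = 5R/2 = 20.79 J mol⁻¹ K⁻¹.
ΔS = 3.08 × 20.79 × ln(190/508) = -63 J/K.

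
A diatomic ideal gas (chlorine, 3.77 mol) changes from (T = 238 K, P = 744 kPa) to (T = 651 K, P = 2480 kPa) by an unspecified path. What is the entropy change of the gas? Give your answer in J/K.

ΔS = 72.7 J/K

ΔS = nC_p ln(T₂/T₁) − nR ln(P₂/P₁), with C_p = 7R/2 = 29.1 J mol⁻¹ K⁻¹ for a diatomic ideal gas.
ΔS = 3.77 × [29.1 × ln(651/238) − 8.314 × ln(2480/744)] = 72.7 J/K.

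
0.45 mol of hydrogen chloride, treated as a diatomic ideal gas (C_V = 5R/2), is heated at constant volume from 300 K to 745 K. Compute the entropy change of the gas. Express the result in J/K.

At constant volume, ΔS = nC_V ln(T₂/T₁) with C_V = 5R/2 = 20.79 J mol⁻¹ K⁻¹.
ΔS = 0.45 × 20.79 × ln(745/300) = 8.51 J/K.

ΔS = 8.51 J/K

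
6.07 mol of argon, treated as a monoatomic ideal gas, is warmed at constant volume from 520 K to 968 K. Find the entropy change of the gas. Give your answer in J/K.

At constant volume, ΔS = nC_V ln(T₂/T₁) with C_V = 3R/2 = 12.47 J mol⁻¹ K⁻¹.
ΔS = 6.07 × 12.47 × ln(968/520) = 47 J/K.

ΔS = 47 J/K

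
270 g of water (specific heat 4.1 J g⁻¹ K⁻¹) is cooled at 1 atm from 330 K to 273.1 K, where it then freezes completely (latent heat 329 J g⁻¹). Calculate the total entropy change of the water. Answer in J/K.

ΔS = -535 J/K

Cooling step: ΔS₁ = m c ln(T_tr/T_i) = 270 × 4.1 × ln(273.1/330) = -209.5 J/K.
Phase change: ΔS₂ = −mL/T_tr = −270 × 329 / 273.1 = -325.3 J/K.
ΔS_total = (-209.5) + (-325.3) = -535 J/K.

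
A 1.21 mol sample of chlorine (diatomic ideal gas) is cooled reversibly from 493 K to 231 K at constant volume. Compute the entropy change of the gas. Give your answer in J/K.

ΔS = -19.1 J/K

At constant volume, ΔS = nC_V ln(T₂/T₁) with C_V = 5R/2 = 20.79 J mol⁻¹ K⁻¹.
ΔS = 1.21 × 20.79 × ln(231/493) = -19.1 J/K.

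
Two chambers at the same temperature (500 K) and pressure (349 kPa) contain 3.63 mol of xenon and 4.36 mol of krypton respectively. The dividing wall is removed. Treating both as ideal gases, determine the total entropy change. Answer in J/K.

ΔS_mix = 45.8 J/K

Mole fractions: x_A = 3.63/7.99 = 0.454, x_B = 0.546.
ΔS_mix = −R(n_A ln x_A + n_B ln x_B) = −8.314 × (3.63 ln 0.454 + 4.36 ln 0.546) = 45.8 J/K.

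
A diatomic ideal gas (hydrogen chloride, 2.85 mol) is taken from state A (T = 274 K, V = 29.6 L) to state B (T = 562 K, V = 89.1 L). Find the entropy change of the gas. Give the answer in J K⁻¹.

Entropy is a state function: ΔS = nC_V ln(T₂/T₁) + nR ln(V₂/V₁), with C_V = 5R/2 = 20.79 J mol⁻¹ K⁻¹ for a diatomic ideal gas.
ΔS = 2.85 × [20.79 × ln(562/274) + 8.314 × ln(89.1/29.6)] = 68.7 J/K.

ΔS = 68.7 J/K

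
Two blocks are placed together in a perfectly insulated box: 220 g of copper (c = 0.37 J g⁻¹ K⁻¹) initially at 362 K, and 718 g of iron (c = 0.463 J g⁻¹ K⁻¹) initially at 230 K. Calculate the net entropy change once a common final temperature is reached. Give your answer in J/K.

ΔS_total = 7.34 J/K

Energy balance: T_f = (m₁c₁T₁ + m₂c₂T₂)/(m₁c₁ + m₂c₂) = 255.96 K.
ΔS₁ = m₁c₁ ln(T_f/T₁) = 81.4 × ln(255.96/362) = -28.214 J/K.
ΔS₂ = m₂c₂ ln(T_f/T₂) = 332.434 × ln(255.96/230) = 35.556 J/K.
ΔS_total = -28.214 + 35.556 = 7.34 J/K.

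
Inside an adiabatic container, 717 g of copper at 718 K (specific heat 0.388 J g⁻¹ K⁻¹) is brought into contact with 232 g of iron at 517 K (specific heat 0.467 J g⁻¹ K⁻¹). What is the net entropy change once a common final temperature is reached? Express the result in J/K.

ΔS_total = 4 J/K

Energy balance: T_f = (m₁c₁T₁ + m₂c₂T₂)/(m₁c₁ + m₂c₂) = 661.66 K.
ΔS₁ = m₁c₁ ln(T_f/T₁) = 278.196 × ln(661.66/718) = -22.73 J/K.
ΔS₂ = m₂c₂ ln(T_f/T₂) = 108.344 × ln(661.66/517) = 26.73 J/K.
ΔS_total = -22.73 + 26.73 = 4 J/K.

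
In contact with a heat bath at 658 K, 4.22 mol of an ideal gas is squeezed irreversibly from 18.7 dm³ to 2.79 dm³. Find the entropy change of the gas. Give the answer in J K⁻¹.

ΔS_gas = -66.7 J/K

Entropy is a state function, so ΔS_gas depends only on the end states.
For an isothermal ideal gas ΔS_gas = nR ln(V₂/V₁) = 4.22 × 8.314 × ln(2.79/18.7) = -66.7 J/K.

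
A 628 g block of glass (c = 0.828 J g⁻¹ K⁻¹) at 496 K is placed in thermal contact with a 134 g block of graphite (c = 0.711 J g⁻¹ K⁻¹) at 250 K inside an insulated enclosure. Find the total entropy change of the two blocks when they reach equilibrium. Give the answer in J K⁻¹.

Energy balance: T_f = (m₁c₁T₁ + m₂c₂T₂)/(m₁c₁ + m₂c₂) = 457.91 K.
ΔS₁ = m₁c₁ ln(T_f/T₁) = 519.984 × ln(457.91/496) = -41.55 J/K.
ΔS₂ = m₂c₂ ln(T_f/T₂) = 95.274 × ln(457.91/250) = 57.66 J/K.
ΔS_total = -41.55 + 57.66 = 16.1 J/K.

ΔS_total = 16.1 J/K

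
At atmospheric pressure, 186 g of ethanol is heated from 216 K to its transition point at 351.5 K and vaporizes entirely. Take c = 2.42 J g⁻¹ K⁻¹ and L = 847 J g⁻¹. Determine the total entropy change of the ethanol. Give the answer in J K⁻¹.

Warming step: ΔS₁ = m c ln(T_tr/T_i) = 186 × 2.42 × ln(351.5/216) = 219.2 J/K.
Phase change: ΔS₂ = +mL/T_tr = 186 × 847 / 351.5 = 448.2 J/K.
ΔS_total = (219.2) + (448.2) = 667 J/K.

ΔS = 667 J/K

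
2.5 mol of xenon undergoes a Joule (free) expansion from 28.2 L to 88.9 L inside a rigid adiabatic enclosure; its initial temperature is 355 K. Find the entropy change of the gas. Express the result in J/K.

ΔS_gas = 23.9 J/K

No heat is exchanged and no work is done, so the ideal-gas temperature stays constant.
Entropy is a state function; using a reversible isothermal path, ΔS_gas = nR ln(V₂/V₁) = 2.5 × 8.314 × ln(88.9/28.2) = 23.9 J/K.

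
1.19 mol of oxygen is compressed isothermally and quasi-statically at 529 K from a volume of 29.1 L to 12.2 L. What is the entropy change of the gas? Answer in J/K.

For an isothermal ideal gas ΔS_gas = nR ln(V₂/V₁) = 1.19 × 8.314 × ln(12.2/29.1) = -8.6 J/K.

ΔS_gas = -8.6 J/K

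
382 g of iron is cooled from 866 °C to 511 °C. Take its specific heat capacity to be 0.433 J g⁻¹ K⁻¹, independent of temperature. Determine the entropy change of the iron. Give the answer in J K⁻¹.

In kelvin: T₁ = 1139.15 K, T₂ = 784.15 K. ΔS = ∫dQ_rev/T = m c ln(T₂/T₁) = 382 × 0.433 × ln(784.15/1139.15) = -61.8 J/K.

ΔS = -61.8 J/K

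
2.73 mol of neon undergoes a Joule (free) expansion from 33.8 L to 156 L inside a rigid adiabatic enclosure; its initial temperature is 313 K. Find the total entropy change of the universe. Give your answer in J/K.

ΔS_universe = 34.7 J/K

For an ideal gas in free expansion Q = 0 and W = 0, so T is unchanged.
Entropy is a state function; using a reversible isothermal path, ΔS_gas = nR ln(V₂/V₁) = 2.73 × 8.314 × ln(156/33.8) = 34.7 J/K.
The insulated surroundings exchange no heat, so ΔS_surr = 0 and ΔS_universe = ΔS_gas.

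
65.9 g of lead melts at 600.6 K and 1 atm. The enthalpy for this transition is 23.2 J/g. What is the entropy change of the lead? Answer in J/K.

Heat absorbed by the substance: Q = mL = 65.9 × 23.2 = 1528.88 J.
At constant T, ΔS = Q_rev/T = 1528.88 / 600.6 = 2.55 J/K.

ΔS = 2.55 J/K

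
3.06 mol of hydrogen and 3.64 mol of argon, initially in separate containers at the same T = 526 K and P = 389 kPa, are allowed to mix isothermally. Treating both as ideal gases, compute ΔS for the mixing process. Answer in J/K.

ΔS_mix = 38.4 J/K

Mole fractions: x_A = 3.06/6.7 = 0.457, x_B = 0.543.
ΔS_mix = −R(n_A ln x_A + n_B ln x_B) = −8.314 × (3.06 ln 0.457 + 3.64 ln 0.543) = 38.4 J/K.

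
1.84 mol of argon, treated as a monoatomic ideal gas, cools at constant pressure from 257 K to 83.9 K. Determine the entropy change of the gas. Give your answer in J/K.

At constant pressure, ΔS = nC_p ln(T₂/T₁) with C_p = 5R/2 = 20.79 J mol⁻¹ K⁻¹.
ΔS = 1.84 × 20.79 × ln(83.9/257) = -42.8 J/K.

ΔS = -42.8 J/K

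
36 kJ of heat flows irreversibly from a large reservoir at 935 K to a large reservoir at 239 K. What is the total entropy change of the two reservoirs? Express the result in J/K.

ΔS_hot = −Q/T_H = −36000/935 = -38.5 J/K and ΔS_cold = +Q/T_C = 36000/239 = 150.6 J/K.
ΔS_total = -38.5 + 150.6 = 112 J/K, positive as the second law requires.

ΔS_total = 112 J/K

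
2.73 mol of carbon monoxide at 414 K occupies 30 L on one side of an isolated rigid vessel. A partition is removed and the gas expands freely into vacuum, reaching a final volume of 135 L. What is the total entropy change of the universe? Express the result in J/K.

For an ideal gas in free expansion Q = 0 and W = 0, so T is unchanged.
Entropy is a state function; using a reversible isothermal path, ΔS_gas = nR ln(V₂/V₁) = 2.73 × 8.314 × ln(135/30) = 34.1 J/K.
The insulated surroundings exchange no heat, so ΔS_surr = 0 and ΔS_universe = ΔS_gas.

ΔS_universe = 34.1 J/K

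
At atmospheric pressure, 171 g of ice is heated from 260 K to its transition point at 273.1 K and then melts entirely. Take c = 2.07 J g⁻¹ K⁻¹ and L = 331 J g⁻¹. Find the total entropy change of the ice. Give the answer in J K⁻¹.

ΔS = 225 J/K

Warming step: ΔS₁ = m c ln(T_tr/T_i) = 171 × 2.07 × ln(273.1/260) = 17.4 J/K.
Phase change: ΔS₂ = +mL/T_tr = 171 × 331 / 273.1 = 207.3 J/K.
ΔS_total = (17.4) + (207.3) = 225 J/K.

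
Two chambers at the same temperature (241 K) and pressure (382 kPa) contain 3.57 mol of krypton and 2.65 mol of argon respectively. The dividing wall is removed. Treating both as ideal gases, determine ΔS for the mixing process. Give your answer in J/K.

Mole fractions: x_A = 3.57/6.22 = 0.574, x_B = 0.426.
ΔS_mix = −R(n_A ln x_A + n_B ln x_B) = −8.314 × (3.57 ln 0.574 + 2.65 ln 0.426) = 35.3 J/K.

ΔS_mix = 35.3 J/K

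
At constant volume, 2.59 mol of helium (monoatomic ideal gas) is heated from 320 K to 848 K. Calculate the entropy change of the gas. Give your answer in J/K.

ΔS = 31.5 J/K

At constant volume, ΔS = nC_V ln(T₂/T₁) with C_V = 3R/2 = 12.47 J mol⁻¹ K⁻¹.
ΔS = 2.59 × 12.47 × ln(848/320) = 31.5 J/K.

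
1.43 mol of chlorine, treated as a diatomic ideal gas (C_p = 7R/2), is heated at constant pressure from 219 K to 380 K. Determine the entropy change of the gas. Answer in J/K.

At constant pressure, ΔS = nC_p ln(T₂/T₁) with C_p = 7R/2 = 29.1 J mol⁻¹ K⁻¹.
ΔS = 1.43 × 29.1 × ln(380/219) = 22.9 J/K.

ΔS = 22.9 J/K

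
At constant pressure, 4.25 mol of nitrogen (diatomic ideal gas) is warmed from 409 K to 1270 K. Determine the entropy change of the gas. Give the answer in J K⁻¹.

At constant pressure, ΔS = nC_p ln(T₂/T₁) with C_p = 7R/2 = 29.1 J mol⁻¹ K⁻¹.
ΔS = 4.25 × 29.1 × ln(1270/409) = 140 J/K.

ΔS = 140 J/K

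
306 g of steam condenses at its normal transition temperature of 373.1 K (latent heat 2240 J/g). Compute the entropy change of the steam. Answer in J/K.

Heat released by the substance: Q = −mL = −306 × 2240 = −685440 J.
At constant T, ΔS = Q_rev/T = −685440 / 373.1 = -1840 J/K.

ΔS = -1840 J/K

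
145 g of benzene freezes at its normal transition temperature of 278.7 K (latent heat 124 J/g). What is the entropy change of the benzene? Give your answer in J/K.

ΔS = -64.5 J/K

Heat released by the substance: Q = −mL = −145 × 124 = −17980 J.
At constant T, ΔS = Q_rev/T = −17980 / 278.7 = -64.5 J/K.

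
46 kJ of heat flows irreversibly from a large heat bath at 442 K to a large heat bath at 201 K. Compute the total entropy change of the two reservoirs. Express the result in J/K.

ΔS_total = 125 J/K

ΔS_hot = −Q/T_H = −46000/442 = -104.1 J/K and ΔS_cold = +Q/T_C = 46000/201 = 228.9 J/K.
ΔS_total = -104.1 + 228.9 = 125 J/K, positive as the second law requires.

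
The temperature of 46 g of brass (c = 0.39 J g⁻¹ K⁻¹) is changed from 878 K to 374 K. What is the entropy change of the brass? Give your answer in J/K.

ΔS = ∫dQ_rev/T = m c ln(T₂/T₁) = 46 × 0.39 × ln(374/878) = -15.3 J/K.

ΔS = -15.3 J/K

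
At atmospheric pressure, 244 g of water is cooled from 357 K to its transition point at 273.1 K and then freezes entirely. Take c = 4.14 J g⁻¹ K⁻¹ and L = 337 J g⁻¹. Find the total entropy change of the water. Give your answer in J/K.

ΔS = -572 J/K

Cooling step: ΔS₁ = m c ln(T_tr/T_i) = 244 × 4.14 × ln(273.1/357) = -270.6 J/K.
Phase change: ΔS₂ = −mL/T_tr = −244 × 337 / 273.1 = -301.1 J/K.
ΔS_total = (-270.6) + (-301.1) = -572 J/K.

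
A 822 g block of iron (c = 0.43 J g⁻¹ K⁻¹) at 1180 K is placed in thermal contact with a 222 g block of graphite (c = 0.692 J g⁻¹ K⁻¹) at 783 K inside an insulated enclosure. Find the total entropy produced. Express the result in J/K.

Energy balance: T_f = (m₁c₁T₁ + m₂c₂T₂)/(m₁c₁ + m₂c₂) = 1059.7 K.
ΔS₁ = m₁c₁ ln(T_f/T₁) = 353.46 × ln(1059.7/1180) = -38 J/K.
ΔS₂ = m₂c₂ ln(T_f/T₂) = 153.624 × ln(1059.7/783) = 46.49 J/K.
ΔS_total = -38 + 46.49 = 8.49 J/K.

ΔS_total = 8.49 J/K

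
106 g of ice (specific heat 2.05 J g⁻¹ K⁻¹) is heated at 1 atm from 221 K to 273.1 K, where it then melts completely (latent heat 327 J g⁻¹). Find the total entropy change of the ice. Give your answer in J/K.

Warming step: ΔS₁ = m c ln(T_tr/T_i) = 106 × 2.05 × ln(273.1/221) = 46 J/K.
Phase change: ΔS₂ = +mL/T_tr = 106 × 327 / 273.1 = 126.9 J/K.
ΔS_total = (46) + (126.9) = 173 J/K.

ΔS = 173 J/K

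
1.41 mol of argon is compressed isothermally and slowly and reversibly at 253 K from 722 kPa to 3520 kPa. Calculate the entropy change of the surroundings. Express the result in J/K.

ΔS_surr = 18.6 J/K

For an isothermal ideal gas ΔS_gas = nR ln(P₁/P₂) = 1.41 × 8.314 × ln(722/3520) = -18.6 J/K.
The process is reversible, so ΔS_surr = −ΔS_gas = 18.6 J/K and ΔS_universe = 0.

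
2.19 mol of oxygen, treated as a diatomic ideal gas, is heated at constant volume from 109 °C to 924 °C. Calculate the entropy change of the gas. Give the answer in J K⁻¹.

ΔS = 52 J/K

In kelvin: T₁ = 382.15 K, T₂ = 1197.15 K. At constant volume, ΔS = nC_V ln(T₂/T₁) with C_V = 5R/2 = 20.79 J mol⁻¹ K⁻¹.
ΔS = 2.19 × 20.79 × ln(1197.15/382.15) = 52 J/K.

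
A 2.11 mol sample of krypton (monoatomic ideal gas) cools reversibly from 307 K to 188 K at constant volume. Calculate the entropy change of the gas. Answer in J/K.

At constant volume, ΔS = nC_V ln(T₂/T₁) with C_V = 3R/2 = 12.47 J mol⁻¹ K⁻¹.
ΔS = 2.11 × 12.47 × ln(188/307) = -12.9 J/K.

ΔS = -12.9 J/K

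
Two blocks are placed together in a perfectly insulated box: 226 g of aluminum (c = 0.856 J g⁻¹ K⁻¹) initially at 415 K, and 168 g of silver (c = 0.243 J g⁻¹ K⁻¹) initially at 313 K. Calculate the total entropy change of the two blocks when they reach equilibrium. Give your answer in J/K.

Energy balance: T_f = (m₁c₁T₁ + m₂c₂T₂)/(m₁c₁ + m₂c₂) = 397.23 K.
ΔS₁ = m₁c₁ ln(T_f/T₁) = 193.456 × ln(397.23/415) = -8.468 J/K.
ΔS₂ = m₂c₂ ln(T_f/T₂) = 40.824 × ln(397.23/313) = 9.728 J/K.
ΔS_total = -8.468 + 9.728 = 1.26 J/K.

ΔS_total = 1.26 J/K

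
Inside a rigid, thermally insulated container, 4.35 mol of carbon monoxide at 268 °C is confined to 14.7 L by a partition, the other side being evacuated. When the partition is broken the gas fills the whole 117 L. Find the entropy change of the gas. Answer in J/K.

ΔS_gas = 75 J/K

For an ideal gas in free expansion Q = 0 and W = 0, so T is unchanged.
Entropy is a state function; using a reversible isothermal path, ΔS_gas = nR ln(V₂/V₁) = 4.35 × 8.314 × ln(117/14.7) = 75 J/K.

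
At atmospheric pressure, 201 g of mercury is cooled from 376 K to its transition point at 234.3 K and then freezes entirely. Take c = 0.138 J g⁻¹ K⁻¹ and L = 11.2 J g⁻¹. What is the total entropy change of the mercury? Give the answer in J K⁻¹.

ΔS = -22.7 J/K

Cooling step: ΔS₁ = m c ln(T_tr/T_i) = 201 × 0.138 × ln(234.3/376) = -13.12 J/K.
Phase change: ΔS₂ = −mL/T_tr = −201 × 11.2 / 234.3 = -9.608 J/K.
ΔS_total = (-13.12) + (-9.608) = -22.7 J/K.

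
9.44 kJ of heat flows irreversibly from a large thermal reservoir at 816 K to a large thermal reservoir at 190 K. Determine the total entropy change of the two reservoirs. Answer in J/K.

ΔS_total = 38.1 J/K

ΔS_hot = −Q/T_H = −9440/816 = -11.57 J/K and ΔS_cold = +Q/T_C = 9440/190 = 49.68 J/K.
ΔS_total = -11.57 + 49.68 = 38.1 J/K, positive as the second law requires.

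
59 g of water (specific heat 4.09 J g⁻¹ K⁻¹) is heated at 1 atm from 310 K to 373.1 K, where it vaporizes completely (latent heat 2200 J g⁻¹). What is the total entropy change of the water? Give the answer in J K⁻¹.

ΔS = 393 J/K

Warming step: ΔS₁ = m c ln(T_tr/T_i) = 59 × 4.09 × ln(373.1/310) = 44.71 J/K.
Phase change: ΔS₂ = +mL/T_tr = 59 × 2200 / 373.1 = 347.9 J/K.
ΔS_total = (44.71) + (347.9) = 393 J/K.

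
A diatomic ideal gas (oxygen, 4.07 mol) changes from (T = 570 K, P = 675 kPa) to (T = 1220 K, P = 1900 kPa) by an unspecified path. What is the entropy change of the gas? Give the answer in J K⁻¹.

ΔS = 55.1 J/K

ΔS = nC_p ln(T₂/T₁) − nR ln(P₂/P₁), with C_p = 7R/2 = 29.1 J mol⁻¹ K⁻¹ for a diatomic ideal gas.
ΔS = 4.07 × [29.1 × ln(1220/570) − 8.314 × ln(1900/675)] = 55.1 J/K.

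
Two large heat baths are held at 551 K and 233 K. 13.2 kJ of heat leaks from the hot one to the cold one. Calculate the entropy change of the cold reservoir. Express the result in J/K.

ΔS_cold = 56.7 J/K

The cold reservoir gains heat Q, so ΔS_cold = +Q/T_C = 13200/233 = 56.7 J/K.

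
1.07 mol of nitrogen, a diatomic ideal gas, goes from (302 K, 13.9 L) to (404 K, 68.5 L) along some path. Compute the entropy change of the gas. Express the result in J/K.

Entropy is a state function: ΔS = nC_V ln(T₂/T₁) + nR ln(V₂/V₁), with C_V = 5R/2 = 20.79 J mol⁻¹ K⁻¹ for a diatomic ideal gas.
ΔS = 1.07 × [20.79 × ln(404/302) + 8.314 × ln(68.5/13.9)] = 20.7 J/K.

ΔS = 20.7 J/K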